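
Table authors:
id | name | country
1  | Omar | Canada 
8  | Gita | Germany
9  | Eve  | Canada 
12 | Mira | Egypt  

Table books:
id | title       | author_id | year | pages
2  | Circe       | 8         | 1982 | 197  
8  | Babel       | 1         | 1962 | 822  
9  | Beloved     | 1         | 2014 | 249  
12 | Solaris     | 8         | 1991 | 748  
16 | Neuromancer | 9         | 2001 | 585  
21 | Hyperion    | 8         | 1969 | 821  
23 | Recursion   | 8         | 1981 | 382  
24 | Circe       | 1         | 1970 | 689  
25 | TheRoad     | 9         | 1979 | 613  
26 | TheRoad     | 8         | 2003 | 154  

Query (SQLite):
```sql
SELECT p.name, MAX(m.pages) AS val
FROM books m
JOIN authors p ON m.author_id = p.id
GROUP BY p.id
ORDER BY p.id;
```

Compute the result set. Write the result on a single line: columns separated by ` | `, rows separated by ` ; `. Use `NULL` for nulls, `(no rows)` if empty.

Join each books row to its authors via author_id.
Group joined rows by authors.id; compute MAX(m.pages) per group.
  1: ids {8, 9, 24} → MAX(m.pages)=822
  8: ids {2, 12, 21, 23, 26} → MAX(m.pages)=821
  9: ids {16, 25} → MAX(m.pages)=613

Omar | 822 ; Gita | 821 ; Eve | 613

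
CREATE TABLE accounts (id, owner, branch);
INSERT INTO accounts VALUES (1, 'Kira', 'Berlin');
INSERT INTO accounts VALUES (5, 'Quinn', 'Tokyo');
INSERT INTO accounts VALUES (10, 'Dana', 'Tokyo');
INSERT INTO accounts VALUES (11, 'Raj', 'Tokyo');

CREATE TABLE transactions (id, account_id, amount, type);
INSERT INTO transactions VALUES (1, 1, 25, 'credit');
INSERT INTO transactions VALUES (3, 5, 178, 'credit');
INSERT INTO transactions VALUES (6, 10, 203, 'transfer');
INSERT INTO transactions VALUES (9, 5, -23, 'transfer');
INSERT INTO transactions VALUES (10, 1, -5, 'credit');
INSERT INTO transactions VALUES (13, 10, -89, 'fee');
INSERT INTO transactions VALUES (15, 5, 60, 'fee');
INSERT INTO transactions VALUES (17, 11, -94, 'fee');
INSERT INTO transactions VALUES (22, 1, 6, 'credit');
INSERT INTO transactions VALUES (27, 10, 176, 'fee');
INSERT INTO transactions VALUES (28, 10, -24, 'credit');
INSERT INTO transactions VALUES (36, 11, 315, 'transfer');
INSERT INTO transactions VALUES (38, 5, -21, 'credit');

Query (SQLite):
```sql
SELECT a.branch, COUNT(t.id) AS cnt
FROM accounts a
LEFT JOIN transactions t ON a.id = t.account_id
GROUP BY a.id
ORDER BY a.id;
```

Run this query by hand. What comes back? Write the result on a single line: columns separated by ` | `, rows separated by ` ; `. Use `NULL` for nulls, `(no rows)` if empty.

LEFT JOIN keeps every accounts row; unmatched ones get NULL for transactions columns.
Group by accounts.id and compute COUNT(t.id). COUNT(col) of an all-NULL group is 0.
  1: ids {1, 10, 22} → COUNT(t.id)=3
  5: ids {3, 9, 15, 38} → COUNT(t.id)=4
  10: ids {6, 13, 27, 28} → COUNT(t.id)=4
  11: ids {17, 36} → COUNT(t.id)=2

Berlin | 3 ; Tokyo | 4 ; Tokyo | 4 ; Tokyo | 2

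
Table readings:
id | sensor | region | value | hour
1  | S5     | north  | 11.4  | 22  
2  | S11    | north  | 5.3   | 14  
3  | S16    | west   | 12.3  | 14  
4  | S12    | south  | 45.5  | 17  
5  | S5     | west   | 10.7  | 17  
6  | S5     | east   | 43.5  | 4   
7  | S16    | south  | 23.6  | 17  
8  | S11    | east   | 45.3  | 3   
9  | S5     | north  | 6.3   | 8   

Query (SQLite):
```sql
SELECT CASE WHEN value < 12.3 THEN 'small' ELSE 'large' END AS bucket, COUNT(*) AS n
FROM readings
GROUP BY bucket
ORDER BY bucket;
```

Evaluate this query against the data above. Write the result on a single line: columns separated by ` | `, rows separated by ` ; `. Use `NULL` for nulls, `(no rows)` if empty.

large | 5 ; small | 4

Bucket rows by value < 12.3 → 'small' else 'large'; count each bucket.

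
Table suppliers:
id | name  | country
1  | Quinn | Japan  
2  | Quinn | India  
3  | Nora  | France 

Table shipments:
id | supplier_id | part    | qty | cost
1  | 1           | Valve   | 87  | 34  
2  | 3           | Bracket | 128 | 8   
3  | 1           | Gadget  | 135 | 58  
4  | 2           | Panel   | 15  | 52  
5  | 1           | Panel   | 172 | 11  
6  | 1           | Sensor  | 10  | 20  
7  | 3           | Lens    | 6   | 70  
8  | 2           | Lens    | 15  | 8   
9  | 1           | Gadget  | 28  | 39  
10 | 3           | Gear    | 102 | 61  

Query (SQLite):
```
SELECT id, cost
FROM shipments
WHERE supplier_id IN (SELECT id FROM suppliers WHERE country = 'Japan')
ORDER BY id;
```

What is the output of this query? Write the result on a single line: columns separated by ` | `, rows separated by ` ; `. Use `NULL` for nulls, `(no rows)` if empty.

1 | 34 ; 3 | 58 ; 5 | 11 ; 6 | 20 ; 9 | 39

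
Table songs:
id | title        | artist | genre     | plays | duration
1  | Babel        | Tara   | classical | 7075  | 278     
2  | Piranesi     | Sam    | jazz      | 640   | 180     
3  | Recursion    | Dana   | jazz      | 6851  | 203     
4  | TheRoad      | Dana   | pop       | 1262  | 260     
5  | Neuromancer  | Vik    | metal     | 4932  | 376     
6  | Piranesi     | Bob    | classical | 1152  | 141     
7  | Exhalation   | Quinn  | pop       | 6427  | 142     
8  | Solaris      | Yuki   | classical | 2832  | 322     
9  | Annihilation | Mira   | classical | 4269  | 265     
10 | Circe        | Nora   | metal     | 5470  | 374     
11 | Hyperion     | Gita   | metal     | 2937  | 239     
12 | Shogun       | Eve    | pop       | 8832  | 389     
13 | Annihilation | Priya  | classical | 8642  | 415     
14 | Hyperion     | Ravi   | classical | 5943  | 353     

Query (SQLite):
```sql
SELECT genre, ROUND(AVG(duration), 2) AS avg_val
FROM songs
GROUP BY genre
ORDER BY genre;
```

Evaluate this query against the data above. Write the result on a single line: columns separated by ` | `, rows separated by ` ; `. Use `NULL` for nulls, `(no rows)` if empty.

Partition songs by genre; compute ROUND(AVG(duration), 2) within each group.
  classical: ids {1, 6, 8, 9, 13, 14} → ROUND(AVG(duration), 2)=295.67
  jazz: ids {2, 3} → ROUND(AVG(duration), 2)=191.5
  metal: ids {5, 10, 11} → ROUND(AVG(duration), 2)=329.67
  pop: ids {4, 7, 12} → ROUND(AVG(duration), 2)=263.67

classical | 295.67 ; jazz | 191.5 ; metal | 329.67 ; pop | 263.67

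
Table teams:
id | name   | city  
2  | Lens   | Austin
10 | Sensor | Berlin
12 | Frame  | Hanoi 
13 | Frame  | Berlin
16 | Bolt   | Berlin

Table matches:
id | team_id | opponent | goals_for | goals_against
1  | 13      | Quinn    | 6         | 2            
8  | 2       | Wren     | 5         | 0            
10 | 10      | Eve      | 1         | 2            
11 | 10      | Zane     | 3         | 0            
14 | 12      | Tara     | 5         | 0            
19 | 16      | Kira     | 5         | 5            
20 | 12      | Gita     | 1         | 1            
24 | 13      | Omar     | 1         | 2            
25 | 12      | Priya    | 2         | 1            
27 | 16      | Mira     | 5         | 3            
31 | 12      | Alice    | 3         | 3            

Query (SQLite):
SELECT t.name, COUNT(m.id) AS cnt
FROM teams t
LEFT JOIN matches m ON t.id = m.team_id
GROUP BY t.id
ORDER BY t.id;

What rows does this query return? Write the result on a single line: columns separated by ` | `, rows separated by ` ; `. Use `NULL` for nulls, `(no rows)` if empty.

Lens | 1 ; Sensor | 2 ; Frame | 4 ; Frame | 2 ; Bolt | 2

LEFT JOIN keeps every teams row; unmatched ones get NULL for matches columns.
Group by teams.id and compute COUNT(m.id). COUNT(col) of an all-NULL group is 0.
  2: ids {8} → COUNT(m.id)=1
  10: ids {10, 11} → COUNT(m.id)=2
  12: ids {14, 20, 25, 31} → COUNT(m.id)=4
  13: ids {1, 24} → COUNT(m.id)=2
  16: ids {19, 27} → COUNT(m.id)=2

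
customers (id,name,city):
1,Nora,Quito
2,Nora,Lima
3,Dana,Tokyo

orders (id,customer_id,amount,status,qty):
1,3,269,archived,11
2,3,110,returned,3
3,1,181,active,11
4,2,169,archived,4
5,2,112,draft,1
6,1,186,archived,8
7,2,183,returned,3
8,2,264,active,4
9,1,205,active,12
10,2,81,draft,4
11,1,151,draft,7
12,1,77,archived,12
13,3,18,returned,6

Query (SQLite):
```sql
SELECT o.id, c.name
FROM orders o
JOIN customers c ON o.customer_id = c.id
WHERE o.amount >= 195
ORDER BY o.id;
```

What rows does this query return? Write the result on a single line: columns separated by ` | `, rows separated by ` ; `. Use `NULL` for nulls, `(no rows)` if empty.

1 | Dana ; 8 | Nora ; 9 | Nora

Each orders row matches the customers row where customer_id = customers.id.
Then keep rows with o.amount >= 195.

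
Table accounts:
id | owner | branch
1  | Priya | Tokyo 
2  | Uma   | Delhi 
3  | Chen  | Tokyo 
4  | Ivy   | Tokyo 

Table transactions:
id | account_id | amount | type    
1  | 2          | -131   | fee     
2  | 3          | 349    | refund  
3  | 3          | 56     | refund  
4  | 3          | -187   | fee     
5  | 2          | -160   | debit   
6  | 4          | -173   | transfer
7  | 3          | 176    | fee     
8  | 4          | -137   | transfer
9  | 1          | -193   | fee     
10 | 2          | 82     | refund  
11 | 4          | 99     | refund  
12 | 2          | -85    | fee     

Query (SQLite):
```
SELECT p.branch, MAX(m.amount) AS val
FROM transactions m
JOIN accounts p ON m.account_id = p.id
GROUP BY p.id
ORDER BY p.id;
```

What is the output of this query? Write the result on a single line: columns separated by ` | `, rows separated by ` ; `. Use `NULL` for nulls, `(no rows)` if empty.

Tokyo | -193 ; Delhi | 82 ; Tokyo | 349 ; Tokyo | 99

Join each transactions row to its accounts via account_id.
Group joined rows by accounts.id; compute MAX(m.amount) per group.
  1: ids {9} → MAX(m.amount)=-193
  2: ids {1, 5, 10, 12} → MAX(m.amount)=82
  3: ids {2, 3, 4, 7} → MAX(m.amount)=349
  4: ids {6, 8, 11} → MAX(m.amount)=99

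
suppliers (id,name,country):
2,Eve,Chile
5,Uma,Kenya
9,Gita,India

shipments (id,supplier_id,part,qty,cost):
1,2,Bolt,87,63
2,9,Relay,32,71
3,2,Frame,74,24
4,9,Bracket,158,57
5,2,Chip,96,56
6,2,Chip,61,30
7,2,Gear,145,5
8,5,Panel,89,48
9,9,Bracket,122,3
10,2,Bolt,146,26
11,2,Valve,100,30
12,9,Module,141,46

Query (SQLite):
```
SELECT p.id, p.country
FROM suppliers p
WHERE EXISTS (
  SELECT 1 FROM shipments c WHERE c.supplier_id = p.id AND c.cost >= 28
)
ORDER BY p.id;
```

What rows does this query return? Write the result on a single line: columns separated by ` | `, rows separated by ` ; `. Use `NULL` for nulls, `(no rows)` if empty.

2 | Chile ; 5 | Kenya ; 9 | India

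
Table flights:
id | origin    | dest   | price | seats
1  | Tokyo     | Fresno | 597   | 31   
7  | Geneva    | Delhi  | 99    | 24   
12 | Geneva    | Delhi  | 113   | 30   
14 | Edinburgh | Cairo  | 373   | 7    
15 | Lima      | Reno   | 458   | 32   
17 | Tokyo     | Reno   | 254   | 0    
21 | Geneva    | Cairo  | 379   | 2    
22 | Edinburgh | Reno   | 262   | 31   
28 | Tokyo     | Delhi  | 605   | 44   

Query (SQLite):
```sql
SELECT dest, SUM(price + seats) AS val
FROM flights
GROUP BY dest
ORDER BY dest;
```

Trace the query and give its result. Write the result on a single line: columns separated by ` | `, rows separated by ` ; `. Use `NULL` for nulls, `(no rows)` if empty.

Cairo | 761 ; Delhi | 915 ; Fresno | 628 ; Reno | 1037

For each row compute price + seats.
Group by dest; take SUM of the expression per group.
  Cairo: ids {14, 21} → SUM(price + seats)=761
  Delhi: ids {7, 12, 28} → SUM(price + seats)=915
  Fresno: ids {1} → SUM(price + seats)=628
  Reno: ids {15, 17, 22} → SUM(price + seats)=1037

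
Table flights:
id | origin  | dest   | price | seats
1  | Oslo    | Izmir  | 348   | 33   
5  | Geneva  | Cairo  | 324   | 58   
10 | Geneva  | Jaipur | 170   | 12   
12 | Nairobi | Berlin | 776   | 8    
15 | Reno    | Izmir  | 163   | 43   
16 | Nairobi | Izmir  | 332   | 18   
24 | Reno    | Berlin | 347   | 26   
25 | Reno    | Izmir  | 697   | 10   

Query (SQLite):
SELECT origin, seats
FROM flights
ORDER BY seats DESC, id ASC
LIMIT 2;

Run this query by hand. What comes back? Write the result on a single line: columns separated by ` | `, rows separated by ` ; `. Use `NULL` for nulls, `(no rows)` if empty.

Geneva | 58 ; Reno | 43

Sort by seats desc, tiebreak id asc: (58, id=5), (43, id=15), (33, id=1), (26, id=24), (18, id=16) …. Take first 2.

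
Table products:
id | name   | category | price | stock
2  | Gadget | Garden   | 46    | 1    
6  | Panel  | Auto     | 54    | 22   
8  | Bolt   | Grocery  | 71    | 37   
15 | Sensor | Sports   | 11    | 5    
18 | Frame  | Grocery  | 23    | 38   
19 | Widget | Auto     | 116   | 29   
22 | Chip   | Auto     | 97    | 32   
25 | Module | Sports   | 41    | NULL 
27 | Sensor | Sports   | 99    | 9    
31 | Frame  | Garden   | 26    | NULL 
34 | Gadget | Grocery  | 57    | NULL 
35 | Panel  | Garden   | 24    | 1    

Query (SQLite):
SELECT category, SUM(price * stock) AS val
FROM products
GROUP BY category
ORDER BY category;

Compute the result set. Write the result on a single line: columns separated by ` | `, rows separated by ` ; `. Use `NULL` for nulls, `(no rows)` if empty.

For each row compute price * stock.
Group by category; take SUM of the expression per group.
  Auto: ids {6, 19, 22} → SUM(price * stock)=7656
  Garden: ids {2, 31, 35} → SUM(price * stock)=70
  Grocery: ids {8, 18, 34} → SUM(price * stock)=3501
  Sports: ids {15, 25, 27} → SUM(price * stock)=946

Auto | 7656 ; Garden | 70 ; Grocery | 3501 ; Sports | 946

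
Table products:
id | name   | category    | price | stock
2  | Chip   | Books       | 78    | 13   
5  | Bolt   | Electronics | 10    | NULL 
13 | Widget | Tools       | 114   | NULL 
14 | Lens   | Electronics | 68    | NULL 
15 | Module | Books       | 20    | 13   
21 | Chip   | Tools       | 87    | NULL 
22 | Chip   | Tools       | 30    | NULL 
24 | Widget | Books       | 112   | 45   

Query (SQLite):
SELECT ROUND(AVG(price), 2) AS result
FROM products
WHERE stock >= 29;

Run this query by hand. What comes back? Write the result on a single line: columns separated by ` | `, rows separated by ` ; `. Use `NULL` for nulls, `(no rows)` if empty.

112

Rows where stock >= 29 → price values: [112].
AVG = 112 / 1 (rounded to 2 dp).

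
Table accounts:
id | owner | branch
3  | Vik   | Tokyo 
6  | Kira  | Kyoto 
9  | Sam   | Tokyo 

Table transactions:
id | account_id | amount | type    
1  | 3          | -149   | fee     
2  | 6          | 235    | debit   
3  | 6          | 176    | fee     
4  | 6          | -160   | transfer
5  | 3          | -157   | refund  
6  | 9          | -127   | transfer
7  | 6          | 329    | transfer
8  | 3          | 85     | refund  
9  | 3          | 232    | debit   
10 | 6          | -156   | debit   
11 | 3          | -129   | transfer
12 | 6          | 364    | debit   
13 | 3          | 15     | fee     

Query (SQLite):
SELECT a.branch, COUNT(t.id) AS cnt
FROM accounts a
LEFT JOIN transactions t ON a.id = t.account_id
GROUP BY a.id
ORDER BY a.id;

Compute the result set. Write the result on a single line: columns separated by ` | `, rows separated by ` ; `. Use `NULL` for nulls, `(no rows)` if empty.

Tokyo | 6 ; Kyoto | 6 ; Tokyo | 1

LEFT JOIN keeps every accounts row; unmatched ones get NULL for transactions columns.
Group by accounts.id and compute COUNT(t.id). COUNT(col) of an all-NULL group is 0.
  3: ids {1, 5, 8, 9, 11, 13} → COUNT(t.id)=6
  6: ids {2, 3, 4, 7, 10, 12} → COUNT(t.id)=6
  9: ids {6} → COUNT(t.id)=1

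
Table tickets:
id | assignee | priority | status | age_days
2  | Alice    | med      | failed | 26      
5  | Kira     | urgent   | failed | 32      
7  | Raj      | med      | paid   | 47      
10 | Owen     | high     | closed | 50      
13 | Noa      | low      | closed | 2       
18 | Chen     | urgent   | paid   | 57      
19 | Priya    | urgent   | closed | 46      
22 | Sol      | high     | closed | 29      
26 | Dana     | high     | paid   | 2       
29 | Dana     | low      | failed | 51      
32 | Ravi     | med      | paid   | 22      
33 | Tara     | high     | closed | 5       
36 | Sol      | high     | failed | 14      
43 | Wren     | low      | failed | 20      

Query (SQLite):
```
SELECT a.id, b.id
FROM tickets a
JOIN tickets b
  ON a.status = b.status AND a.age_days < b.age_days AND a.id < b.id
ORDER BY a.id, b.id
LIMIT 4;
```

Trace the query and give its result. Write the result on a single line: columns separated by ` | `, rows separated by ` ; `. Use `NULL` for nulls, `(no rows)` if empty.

Pairs (a,b) with same status, a.age_days < b.age_days, a.id < b.id.
status groups: closed:{10,13,19,22,33} failed:{2,5,29,36,43} paid:{7,18,26,32}
Ordered by (a.id, b.id); first 4.

2 | 5 ; 2 | 29 ; 5 | 29 ; 7 | 18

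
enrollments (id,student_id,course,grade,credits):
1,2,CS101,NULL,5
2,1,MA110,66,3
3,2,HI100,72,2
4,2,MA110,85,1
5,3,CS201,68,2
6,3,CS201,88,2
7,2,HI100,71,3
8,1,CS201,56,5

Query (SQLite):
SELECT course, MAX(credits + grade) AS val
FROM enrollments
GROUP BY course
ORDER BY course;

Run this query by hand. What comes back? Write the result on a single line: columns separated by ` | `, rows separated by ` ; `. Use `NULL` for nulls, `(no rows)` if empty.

CS101 | NULL ; CS201 | 90 ; HI100 | 74 ; MA110 | 86

For each row compute credits + grade.
Group by course; take MAX of the expression per group.
  CS101: ids {1} → MAX(credits + grade)=NULL
  CS201: ids {5, 6, 8} → MAX(credits + grade)=90
  HI100: ids {3, 7} → MAX(credits + grade)=74
  MA110: ids {2, 4} → MAX(credits + grade)=86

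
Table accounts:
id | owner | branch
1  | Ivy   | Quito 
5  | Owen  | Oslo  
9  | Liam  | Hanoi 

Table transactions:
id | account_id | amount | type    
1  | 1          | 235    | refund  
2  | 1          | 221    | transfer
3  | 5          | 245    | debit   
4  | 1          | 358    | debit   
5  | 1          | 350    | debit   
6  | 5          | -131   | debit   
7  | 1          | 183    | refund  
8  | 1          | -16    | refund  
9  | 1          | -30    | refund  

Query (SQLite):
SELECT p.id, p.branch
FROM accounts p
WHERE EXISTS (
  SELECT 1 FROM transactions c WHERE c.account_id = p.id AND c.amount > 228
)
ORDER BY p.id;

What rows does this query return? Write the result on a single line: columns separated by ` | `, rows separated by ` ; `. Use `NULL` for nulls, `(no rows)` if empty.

For each accounts row, check whether any transactions with matching account_id has amount > 228.
Keep rows where that is true.

1 | Quito ; 5 | Oslo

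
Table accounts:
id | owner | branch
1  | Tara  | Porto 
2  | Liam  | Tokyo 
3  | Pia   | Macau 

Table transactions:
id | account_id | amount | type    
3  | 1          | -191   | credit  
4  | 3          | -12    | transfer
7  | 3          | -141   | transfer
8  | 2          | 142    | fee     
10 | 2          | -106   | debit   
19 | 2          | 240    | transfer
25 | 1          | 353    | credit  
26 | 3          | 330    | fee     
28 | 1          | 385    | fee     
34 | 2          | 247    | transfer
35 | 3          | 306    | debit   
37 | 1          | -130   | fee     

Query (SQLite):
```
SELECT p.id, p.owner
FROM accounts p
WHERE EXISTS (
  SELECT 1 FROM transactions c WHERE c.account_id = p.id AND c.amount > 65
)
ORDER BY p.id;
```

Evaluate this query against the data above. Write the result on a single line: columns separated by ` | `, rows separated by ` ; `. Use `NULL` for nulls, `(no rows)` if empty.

1 | Tara ; 2 | Liam ; 3 | Pia

For each accounts row, check whether any transactions with matching account_id has amount > 65.
Keep rows where that is true.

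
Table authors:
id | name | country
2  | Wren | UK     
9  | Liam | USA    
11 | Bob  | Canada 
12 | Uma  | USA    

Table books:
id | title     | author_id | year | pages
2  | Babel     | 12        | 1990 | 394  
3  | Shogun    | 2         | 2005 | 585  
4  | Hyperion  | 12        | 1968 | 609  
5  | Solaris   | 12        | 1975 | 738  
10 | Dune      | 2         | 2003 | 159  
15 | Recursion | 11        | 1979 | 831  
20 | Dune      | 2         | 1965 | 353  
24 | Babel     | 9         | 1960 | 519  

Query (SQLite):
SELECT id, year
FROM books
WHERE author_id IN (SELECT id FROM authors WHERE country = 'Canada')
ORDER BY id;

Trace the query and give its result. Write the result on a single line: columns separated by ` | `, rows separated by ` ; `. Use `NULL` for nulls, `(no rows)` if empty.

15 | 1979

Inner query: authors.id where country = 'Canada'.
Outer: keep books rows whose author_id is in that set.
Inner query → {11}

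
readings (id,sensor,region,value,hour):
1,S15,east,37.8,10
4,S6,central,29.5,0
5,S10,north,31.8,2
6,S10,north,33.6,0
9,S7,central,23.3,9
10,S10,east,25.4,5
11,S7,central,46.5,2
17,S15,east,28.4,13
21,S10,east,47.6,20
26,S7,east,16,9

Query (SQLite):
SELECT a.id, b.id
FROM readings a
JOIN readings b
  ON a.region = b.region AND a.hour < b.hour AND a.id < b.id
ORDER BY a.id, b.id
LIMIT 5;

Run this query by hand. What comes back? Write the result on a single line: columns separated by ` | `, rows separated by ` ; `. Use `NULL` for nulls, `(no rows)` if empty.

1 | 17 ; 1 | 21 ; 4 | 9 ; 4 | 11 ; 10 | 17

Pairs (a,b) with same region, a.hour < b.hour, a.id < b.id.
region groups: central:{4,9,11} east:{1,10,17,21,26} north:{5,6}
Ordered by (a.id, b.id); first 5.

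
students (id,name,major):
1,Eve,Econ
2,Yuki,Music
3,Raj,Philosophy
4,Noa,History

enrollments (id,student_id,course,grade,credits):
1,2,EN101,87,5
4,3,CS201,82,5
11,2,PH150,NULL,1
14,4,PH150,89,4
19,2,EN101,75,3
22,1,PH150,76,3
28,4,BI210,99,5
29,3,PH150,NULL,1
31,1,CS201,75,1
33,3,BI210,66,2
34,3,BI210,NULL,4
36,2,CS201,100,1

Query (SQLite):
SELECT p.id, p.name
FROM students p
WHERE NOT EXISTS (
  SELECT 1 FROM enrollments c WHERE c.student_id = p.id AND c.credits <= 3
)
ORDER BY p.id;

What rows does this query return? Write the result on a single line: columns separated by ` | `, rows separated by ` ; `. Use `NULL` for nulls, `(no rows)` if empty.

4 | Noa

For each students row, check whether any enrollments with matching student_id has credits <= 3.
Keep rows where that is false.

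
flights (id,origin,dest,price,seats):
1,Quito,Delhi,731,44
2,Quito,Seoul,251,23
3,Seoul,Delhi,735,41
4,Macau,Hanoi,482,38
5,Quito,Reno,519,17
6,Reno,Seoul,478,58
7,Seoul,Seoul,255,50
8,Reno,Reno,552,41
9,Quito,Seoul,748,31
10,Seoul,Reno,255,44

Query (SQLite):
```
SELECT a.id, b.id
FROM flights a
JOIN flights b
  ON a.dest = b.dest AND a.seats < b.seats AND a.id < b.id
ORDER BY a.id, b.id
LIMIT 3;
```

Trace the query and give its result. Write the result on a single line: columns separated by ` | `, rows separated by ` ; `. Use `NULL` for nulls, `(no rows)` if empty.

2 | 6 ; 2 | 7 ; 2 | 9

Pairs (a,b) with same dest, a.seats < b.seats, a.id < b.id.
dest groups: Delhi:{1,3} Hanoi:{4} Reno:{5,8,10} Seoul:{2,6,7,9}
Ordered by (a.id, b.id); first 3.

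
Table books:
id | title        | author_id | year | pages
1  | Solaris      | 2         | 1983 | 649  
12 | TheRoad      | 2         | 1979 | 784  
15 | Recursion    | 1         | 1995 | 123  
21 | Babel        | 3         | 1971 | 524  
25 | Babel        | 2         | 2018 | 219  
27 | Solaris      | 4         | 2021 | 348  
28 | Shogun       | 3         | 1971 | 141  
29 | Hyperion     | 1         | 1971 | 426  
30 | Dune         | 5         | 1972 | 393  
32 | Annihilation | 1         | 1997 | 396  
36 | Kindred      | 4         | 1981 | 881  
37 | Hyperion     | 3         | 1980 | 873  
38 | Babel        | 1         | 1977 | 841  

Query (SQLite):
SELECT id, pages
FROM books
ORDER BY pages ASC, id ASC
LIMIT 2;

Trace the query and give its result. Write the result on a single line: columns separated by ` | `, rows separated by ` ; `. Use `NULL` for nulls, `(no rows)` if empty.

15 | 123 ; 28 | 141

Sort by pages asc, tiebreak id asc: (123, id=15), (141, id=28), (219, id=25), (348, id=27), (393, id=30) …. Take first 2.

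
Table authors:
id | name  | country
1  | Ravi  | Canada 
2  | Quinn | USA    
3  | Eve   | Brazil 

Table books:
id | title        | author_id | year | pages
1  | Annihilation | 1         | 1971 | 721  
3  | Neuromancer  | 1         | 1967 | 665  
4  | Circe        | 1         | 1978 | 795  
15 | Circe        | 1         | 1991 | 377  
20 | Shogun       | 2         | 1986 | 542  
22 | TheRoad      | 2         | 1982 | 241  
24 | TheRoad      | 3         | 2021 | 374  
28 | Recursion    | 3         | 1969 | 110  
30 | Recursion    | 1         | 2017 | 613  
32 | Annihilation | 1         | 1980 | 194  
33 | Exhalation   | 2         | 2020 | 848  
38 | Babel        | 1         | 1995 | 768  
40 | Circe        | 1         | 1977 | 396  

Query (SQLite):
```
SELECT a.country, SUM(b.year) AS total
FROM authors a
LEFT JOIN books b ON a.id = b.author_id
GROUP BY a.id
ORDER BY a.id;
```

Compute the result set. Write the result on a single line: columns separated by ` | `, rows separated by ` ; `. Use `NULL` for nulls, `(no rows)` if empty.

Canada | 15876 ; USA | 5988 ; Brazil | 3990

LEFT JOIN keeps every authors row; unmatched ones get NULL for books columns.
Group by authors.id and compute SUM(b.year). SUM over an all-NULL group is NULL.
  1: ids {1, 3, 4, 15, 30, 32, 38, 40} → SUM(b.year)=15876
  2: ids {20, 22, 33} → SUM(b.year)=5988
  3: ids {24, 28} → SUM(b.year)=3990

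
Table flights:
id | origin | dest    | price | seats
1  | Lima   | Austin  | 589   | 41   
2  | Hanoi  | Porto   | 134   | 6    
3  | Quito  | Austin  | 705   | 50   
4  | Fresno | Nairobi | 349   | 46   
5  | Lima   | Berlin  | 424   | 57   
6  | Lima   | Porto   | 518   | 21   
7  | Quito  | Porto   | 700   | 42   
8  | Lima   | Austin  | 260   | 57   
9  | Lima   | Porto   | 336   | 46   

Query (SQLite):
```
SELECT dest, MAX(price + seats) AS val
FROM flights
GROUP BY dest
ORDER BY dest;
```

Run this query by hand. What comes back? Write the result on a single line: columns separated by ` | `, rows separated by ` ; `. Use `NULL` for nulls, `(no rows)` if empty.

For each row compute price + seats.
Group by dest; take MAX of the expression per group.
  Austin: ids {1, 3, 8} → MAX(price + seats)=755
  Berlin: ids {5} → MAX(price + seats)=481
  Nairobi: ids {4} → MAX(price + seats)=395
  Porto: ids {2, 6, 7, 9} → MAX(price + seats)=742

Austin | 755 ; Berlin | 481 ; Nairobi | 395 ; Porto | 742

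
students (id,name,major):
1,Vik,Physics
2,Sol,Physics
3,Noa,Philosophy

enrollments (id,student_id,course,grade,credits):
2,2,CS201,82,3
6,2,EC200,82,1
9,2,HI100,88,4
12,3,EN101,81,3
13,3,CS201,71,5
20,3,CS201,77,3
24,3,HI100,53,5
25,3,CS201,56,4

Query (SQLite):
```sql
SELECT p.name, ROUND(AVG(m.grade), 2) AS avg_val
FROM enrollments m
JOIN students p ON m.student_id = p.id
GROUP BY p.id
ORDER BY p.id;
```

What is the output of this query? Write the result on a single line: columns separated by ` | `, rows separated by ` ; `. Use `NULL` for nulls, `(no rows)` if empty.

Join each enrollments row to its students via student_id.
Group joined rows by students.id; compute ROUND(AVG(m.grade), 2) per group.
  2: ids {2, 6, 9} → ROUND(AVG(m.grade), 2)=84
  3: ids {12, 13, 20, 24, 25} → ROUND(AVG(m.grade), 2)=67.6

Sol | 84 ; Noa | 67.6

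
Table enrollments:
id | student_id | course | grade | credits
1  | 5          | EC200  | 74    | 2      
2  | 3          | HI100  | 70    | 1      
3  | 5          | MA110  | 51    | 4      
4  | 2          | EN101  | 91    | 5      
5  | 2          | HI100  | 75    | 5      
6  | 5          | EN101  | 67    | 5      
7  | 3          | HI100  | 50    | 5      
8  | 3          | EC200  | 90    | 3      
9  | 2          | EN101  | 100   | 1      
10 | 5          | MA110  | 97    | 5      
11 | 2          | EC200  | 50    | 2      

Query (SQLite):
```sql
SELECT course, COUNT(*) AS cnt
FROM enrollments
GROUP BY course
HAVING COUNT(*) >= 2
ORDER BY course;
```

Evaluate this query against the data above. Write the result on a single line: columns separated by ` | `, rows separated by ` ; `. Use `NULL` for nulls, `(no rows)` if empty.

EC200 | 3 ; EN101 | 3 ; HI100 | 3 ; MA110 | 2

Partition enrollments by course; compute COUNT(*) within each group.
HAVING: keep groups with count ≥ 2.
  EC200: ids {1, 8, 11} → COUNT(*)=3
  EN101: ids {4, 6, 9} → COUNT(*)=3
  HI100: ids {2, 5, 7} → COUNT(*)=3
  MA110: ids {3, 10} → COUNT(*)=2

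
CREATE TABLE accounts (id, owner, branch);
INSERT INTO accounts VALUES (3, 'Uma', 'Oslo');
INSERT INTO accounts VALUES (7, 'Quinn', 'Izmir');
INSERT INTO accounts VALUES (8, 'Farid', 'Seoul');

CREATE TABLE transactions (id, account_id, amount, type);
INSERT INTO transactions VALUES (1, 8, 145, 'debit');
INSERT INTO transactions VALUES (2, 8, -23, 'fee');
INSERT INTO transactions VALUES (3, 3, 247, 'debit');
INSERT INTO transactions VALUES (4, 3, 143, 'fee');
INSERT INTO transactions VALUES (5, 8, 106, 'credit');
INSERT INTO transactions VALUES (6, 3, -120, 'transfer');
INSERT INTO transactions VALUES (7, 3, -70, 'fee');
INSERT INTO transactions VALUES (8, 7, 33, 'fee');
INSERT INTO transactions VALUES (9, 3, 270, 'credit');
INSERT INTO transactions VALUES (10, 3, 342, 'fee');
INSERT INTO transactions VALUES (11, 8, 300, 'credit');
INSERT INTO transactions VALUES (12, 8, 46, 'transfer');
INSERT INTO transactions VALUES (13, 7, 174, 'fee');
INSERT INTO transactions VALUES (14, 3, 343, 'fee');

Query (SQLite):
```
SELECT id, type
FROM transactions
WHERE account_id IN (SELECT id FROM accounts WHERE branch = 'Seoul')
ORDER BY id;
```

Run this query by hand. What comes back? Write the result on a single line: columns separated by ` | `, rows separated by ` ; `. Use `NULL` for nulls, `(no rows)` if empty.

1 | debit ; 2 | fee ; 5 | credit ; 11 | credit ; 12 | transfer

Inner query: accounts.id where branch = 'Seoul'.
Outer: keep transactions rows whose account_id is in that set.
Inner query → {8}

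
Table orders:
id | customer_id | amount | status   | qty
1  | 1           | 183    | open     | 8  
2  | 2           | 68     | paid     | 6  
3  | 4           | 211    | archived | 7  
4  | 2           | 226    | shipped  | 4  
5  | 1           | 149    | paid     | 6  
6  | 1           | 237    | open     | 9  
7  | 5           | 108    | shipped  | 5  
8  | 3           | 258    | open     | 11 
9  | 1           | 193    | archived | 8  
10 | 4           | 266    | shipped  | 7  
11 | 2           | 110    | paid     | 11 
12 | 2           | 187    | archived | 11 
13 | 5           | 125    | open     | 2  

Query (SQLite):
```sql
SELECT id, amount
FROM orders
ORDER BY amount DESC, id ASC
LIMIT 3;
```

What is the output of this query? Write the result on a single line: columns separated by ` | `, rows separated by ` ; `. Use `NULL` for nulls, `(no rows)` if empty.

10 | 266 ; 8 | 258 ; 6 | 237

Sort by amount desc, tiebreak id asc: (266, id=10), (258, id=8), (237, id=6), (226, id=4), (211, id=3), (193, id=9) …. Take first 3.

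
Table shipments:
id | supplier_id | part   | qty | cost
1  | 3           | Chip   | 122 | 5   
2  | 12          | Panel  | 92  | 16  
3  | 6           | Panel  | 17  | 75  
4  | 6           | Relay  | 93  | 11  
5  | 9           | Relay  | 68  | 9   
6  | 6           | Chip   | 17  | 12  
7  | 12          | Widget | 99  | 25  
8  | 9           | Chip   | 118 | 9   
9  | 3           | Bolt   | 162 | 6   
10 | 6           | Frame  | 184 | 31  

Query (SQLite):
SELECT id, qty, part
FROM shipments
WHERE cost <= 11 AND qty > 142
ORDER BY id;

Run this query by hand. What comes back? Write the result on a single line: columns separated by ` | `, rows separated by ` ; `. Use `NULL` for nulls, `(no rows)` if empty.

cost <= 11: ids {1, 4, 5, 8, 9}
qty > 142: ids {9, 10}
Combine with AND.

9 | 162 | Bolt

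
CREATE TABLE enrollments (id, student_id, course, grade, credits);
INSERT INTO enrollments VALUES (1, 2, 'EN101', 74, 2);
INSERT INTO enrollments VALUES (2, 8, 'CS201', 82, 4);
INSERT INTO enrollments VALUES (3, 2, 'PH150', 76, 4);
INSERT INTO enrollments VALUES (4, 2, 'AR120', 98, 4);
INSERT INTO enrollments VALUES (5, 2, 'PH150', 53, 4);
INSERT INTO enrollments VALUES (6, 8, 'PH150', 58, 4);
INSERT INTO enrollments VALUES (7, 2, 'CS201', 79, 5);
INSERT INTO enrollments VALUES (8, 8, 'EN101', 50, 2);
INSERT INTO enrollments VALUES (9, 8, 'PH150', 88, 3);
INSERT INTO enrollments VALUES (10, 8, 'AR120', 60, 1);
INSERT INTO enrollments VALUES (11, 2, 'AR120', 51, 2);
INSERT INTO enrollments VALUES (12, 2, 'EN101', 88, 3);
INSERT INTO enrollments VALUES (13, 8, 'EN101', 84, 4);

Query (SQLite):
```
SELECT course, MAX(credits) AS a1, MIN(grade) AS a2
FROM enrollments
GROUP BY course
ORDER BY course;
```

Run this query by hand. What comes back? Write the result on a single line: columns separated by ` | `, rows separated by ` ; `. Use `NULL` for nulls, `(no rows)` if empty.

AR120 | 4 | 51 ; CS201 | 5 | 79 ; EN101 | 4 | 50 ; PH150 | 4 | 53

Group enrollments by course.
Per group compute: MAX(credits), MIN(grade).
  AR120: ids {4, 10, 11} → MAX(credits)=4, MIN(grade)=51
  CS201: ids {2, 7} → MAX(credits)=5, MIN(grade)=79
  EN101: ids {1, 8, 12, 13} → MAX(credits)=4, MIN(grade)=50
  PH150: ids {3, 5, 6, 9} → MAX(credits)=4, MIN(grade)=53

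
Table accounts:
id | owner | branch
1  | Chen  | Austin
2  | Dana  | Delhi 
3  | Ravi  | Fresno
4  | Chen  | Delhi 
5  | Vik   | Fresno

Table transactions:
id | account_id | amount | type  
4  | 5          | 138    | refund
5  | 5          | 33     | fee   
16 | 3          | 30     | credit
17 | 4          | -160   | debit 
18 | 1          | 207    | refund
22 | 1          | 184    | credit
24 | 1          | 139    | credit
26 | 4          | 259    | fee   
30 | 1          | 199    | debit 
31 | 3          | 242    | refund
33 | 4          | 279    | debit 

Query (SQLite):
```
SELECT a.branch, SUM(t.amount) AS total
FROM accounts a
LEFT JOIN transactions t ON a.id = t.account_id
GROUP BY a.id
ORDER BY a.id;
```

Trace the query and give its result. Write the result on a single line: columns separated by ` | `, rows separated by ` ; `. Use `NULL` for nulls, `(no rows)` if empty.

LEFT JOIN keeps every accounts row; unmatched ones get NULL for transactions columns.
Group by accounts.id and compute SUM(t.amount). SUM over an all-NULL group is NULL.
  1: ids {18, 22, 24, 30} → SUM(t.amount)=729
  2: ids {—} → SUM(t.amount)=NULL
  3: ids {16, 31} → SUM(t.amount)=272
  4: ids {17, 26, 33} → SUM(t.amount)=378
  5: ids {4, 5} → SUM(t.amount)=171

Austin | 729 ; Delhi | NULL ; Fresno | 272 ; Delhi | 378 ; Fresno | 171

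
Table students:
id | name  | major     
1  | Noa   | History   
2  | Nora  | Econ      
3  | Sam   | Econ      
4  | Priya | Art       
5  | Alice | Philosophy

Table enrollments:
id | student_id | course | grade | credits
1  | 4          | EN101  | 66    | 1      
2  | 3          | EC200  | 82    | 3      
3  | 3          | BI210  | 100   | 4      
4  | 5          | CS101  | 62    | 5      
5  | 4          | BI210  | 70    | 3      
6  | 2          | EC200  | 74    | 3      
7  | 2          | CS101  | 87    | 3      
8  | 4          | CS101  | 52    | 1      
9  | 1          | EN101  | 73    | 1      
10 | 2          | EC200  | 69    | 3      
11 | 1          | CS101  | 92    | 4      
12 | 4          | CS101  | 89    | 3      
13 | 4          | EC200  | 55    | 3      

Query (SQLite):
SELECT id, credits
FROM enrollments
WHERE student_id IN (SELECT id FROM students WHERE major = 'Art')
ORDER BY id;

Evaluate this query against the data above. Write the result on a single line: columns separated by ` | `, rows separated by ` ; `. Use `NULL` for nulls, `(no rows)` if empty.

Inner query: students.id where major = 'Art'.
Outer: keep enrollments rows whose student_id is in that set.
Inner query → {4}

1 | 1 ; 5 | 3 ; 8 | 1 ; 12 | 3 ; 13 | 3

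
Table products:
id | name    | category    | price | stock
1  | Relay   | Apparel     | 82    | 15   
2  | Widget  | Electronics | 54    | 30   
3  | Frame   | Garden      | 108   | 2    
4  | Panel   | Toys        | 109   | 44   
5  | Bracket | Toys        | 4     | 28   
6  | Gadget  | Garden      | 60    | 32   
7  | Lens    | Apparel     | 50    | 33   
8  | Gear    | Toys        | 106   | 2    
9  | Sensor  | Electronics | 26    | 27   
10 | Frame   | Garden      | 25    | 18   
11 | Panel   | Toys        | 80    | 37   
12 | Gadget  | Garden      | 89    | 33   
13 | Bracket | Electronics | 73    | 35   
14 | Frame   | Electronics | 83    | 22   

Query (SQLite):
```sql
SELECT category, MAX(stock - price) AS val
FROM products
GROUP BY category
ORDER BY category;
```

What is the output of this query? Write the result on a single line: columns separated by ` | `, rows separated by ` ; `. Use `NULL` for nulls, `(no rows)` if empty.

Apparel | -17 ; Electronics | 1 ; Garden | -7 ; Toys | 24

For each row compute stock - price.
Group by category; take MAX of the expression per group.
  Apparel: ids {1, 7} → MAX(stock - price)=-17
  Electronics: ids {2, 9, 13, 14} → MAX(stock - price)=1
  Garden: ids {3, 6, 10, 12} → MAX(stock - price)=-7
  Toys: ids {4, 5, 8, 11} → MAX(stock - price)=24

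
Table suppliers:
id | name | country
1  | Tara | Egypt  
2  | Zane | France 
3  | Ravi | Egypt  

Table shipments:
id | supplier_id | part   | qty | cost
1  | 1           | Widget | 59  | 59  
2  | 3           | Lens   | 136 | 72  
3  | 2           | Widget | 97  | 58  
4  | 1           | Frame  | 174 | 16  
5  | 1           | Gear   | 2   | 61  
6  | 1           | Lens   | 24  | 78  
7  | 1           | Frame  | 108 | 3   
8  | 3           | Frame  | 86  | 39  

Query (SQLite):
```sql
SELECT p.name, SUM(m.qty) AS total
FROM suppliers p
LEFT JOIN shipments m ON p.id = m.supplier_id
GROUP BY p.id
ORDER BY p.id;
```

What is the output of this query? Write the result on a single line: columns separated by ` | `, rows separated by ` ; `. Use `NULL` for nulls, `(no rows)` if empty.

Tara | 367 ; Zane | 97 ; Ravi | 222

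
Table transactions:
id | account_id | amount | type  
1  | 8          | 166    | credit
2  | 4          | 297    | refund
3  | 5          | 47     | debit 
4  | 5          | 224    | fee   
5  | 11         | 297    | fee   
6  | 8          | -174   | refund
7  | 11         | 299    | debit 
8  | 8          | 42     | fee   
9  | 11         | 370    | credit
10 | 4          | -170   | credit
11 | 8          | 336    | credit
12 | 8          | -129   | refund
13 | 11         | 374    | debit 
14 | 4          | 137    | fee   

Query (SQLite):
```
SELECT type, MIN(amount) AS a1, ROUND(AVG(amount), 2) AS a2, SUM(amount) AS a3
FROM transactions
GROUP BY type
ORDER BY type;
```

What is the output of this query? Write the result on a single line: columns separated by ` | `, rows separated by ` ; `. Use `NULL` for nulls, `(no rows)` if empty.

Group transactions by type.
Per group compute: MIN(amount), ROUND(AVG(amount), 2), SUM(amount).
  credit: ids {1, 9, 10, 11} → MIN(amount)=-170, ROUND(AVG(amount), 2)=175.5, SUM(amount)=702
  debit: ids {3, 7, 13} → MIN(amount)=47, ROUND(AVG(amount), 2)=240, SUM(amount)=720
  fee: ids {4, 5, 8, 14} → MIN(amount)=42, ROUND(AVG(amount), 2)=175, SUM(amount)=700
  refund: ids {2, 6, 12} → MIN(amount)=-174, ROUND(AVG(amount), 2)=-2, SUM(amount)=-6

credit | -170 | 175.5 | 702 ; debit | 47 | 240 | 720 ; fee | 42 | 175 | 700 ; refund | -174 | -2 | -6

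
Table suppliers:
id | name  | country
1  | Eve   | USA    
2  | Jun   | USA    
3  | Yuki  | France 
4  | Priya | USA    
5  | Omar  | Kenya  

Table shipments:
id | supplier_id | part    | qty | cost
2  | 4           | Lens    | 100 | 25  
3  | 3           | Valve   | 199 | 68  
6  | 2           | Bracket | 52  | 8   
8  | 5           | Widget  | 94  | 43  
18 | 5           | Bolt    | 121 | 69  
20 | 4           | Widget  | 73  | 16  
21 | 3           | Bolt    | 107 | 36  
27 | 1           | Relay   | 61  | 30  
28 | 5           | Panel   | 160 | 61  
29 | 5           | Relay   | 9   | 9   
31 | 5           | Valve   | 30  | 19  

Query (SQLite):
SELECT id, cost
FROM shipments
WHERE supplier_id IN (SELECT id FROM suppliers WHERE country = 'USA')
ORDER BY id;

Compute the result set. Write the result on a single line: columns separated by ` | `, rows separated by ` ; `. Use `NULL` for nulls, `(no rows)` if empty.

Inner query: suppliers.id where country = 'USA'.
Outer: keep shipments rows whose supplier_id is in that set.
Inner query → {1, 2, 4}

2 | 25 ; 6 | 8 ; 20 | 16 ; 27 | 30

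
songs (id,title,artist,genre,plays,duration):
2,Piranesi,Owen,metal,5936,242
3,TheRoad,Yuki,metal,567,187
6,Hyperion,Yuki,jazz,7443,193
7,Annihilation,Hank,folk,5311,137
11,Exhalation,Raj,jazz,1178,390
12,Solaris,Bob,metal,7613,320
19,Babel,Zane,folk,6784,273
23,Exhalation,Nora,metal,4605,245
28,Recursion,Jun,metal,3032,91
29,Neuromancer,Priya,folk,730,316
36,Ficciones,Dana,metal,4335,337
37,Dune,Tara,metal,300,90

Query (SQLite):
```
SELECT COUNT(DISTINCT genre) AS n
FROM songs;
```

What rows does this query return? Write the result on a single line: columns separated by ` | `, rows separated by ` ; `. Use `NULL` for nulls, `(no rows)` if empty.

Count distinct non-NULL genre values.

3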